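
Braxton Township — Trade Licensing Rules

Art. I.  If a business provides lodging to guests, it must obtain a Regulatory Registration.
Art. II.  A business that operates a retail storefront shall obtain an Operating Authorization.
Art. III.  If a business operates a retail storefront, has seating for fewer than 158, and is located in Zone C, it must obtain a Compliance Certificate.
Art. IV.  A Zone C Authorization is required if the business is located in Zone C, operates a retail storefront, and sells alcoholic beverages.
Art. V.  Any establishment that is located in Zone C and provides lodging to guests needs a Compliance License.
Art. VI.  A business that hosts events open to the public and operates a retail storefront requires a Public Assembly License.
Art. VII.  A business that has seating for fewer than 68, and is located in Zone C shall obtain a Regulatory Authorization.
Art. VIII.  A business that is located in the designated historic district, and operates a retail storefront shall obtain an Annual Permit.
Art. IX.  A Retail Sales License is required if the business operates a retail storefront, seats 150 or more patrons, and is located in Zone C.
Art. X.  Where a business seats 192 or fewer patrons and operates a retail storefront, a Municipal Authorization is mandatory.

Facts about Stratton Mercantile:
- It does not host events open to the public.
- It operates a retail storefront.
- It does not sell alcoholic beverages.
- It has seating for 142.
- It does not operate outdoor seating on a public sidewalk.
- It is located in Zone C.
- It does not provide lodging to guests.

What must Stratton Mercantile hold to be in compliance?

Art. I. does not provide lodging to guests → Regulatory Registration not required.
Art. II. operates a retail storefront → Operating Authorization required.
Art. III. operates a retail storefront; seating 142 < 158; is located in Zone C → Compliance Certificate required.
Art. IV. is located in Zone C; operates a retail storefront; does not sell alcoholic beverages → Zone C Authorization not required.
Art. V. is located in Zone C; does not provide lodging to guests → Compliance License not required.
Art. VI. does not host events open to the public; operates a retail storefront → Public Assembly License not required.
Art. VII. seating 142 ≥ 68; is located in Zone C → Regulatory Authorization not required.
Art. VIII. is located in Zone C (not: is located in the designated historic district); operates a retail storefront → Annual Permit not required.
Art. IX. operates a retail storefront; seating 142 < 150; is located in Zone C → Retail Sales License not required.
Art. X. seating 142 ≤ 192; operates a retail storefront → Municipal Authorization required.

Compliance Certificate, Municipal Authorization, Operating Authorization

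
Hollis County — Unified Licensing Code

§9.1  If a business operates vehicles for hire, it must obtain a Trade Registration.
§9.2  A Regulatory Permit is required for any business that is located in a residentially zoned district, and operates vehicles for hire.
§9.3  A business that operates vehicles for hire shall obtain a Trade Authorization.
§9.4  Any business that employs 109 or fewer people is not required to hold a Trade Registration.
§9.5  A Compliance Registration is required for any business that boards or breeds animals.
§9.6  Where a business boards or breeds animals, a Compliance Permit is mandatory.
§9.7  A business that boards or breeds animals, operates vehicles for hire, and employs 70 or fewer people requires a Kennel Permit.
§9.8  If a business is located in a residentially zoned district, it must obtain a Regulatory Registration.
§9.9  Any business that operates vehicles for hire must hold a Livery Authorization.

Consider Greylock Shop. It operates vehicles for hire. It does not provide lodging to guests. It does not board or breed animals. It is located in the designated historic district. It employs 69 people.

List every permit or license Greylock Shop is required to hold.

Livery Authorization, Trade Authorization

§9.1 operates vehicles for hire → Trade Registration required.
§9.2 is located in the designated historic district (not: is located in a residentially zoned district); operates vehicles for hire → Regulatory Permit not required.
§9.3 operates vehicles for hire → Trade Authorization required.
§9.4 employees 69 ≤ 109 → exempt from Trade Registration.
§9.5 does not board or breed animals → Compliance Registration not required.
§9.6 does not board or breed animals → Compliance Permit not required.
§9.7 does not board or breed animals; operates vehicles for hire; employees 69 ≤ 70 → Kennel Permit not required.
§9.8 is located in the designated historic district (not: is located in a residentially zoned district) → Regulatory Registration not required.
§9.9 operates vehicles for hire → Livery Authorization required.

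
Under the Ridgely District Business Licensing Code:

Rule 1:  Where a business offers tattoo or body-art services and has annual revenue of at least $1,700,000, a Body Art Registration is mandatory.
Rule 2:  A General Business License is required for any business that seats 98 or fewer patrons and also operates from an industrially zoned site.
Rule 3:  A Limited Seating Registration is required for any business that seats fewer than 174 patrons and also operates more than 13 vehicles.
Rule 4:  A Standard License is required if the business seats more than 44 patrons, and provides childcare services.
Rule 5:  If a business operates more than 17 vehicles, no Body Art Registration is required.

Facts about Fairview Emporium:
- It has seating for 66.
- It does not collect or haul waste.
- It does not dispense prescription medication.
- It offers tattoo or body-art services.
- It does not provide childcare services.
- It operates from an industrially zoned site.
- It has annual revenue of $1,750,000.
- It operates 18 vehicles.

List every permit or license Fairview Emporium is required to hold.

Rule 1: offers tattoo or body-art services; revenue $1,750,000 ≥ $1,700,000 → Body Art Registration required.
Rule 2: seating 66 ≤ 98; operates from an industrially zoned site → General Business License required.
Rule 3: seating 66 < 174; vehicles 18 > 13 → Limited Seating Registration required.
Rule 4: seating 66 > 44; does not provide childcare services → Standard License not required.
Rule 5: vehicles 18 > 17 → exempt from Body Art Registration.

General Business License, Limited Seating Registration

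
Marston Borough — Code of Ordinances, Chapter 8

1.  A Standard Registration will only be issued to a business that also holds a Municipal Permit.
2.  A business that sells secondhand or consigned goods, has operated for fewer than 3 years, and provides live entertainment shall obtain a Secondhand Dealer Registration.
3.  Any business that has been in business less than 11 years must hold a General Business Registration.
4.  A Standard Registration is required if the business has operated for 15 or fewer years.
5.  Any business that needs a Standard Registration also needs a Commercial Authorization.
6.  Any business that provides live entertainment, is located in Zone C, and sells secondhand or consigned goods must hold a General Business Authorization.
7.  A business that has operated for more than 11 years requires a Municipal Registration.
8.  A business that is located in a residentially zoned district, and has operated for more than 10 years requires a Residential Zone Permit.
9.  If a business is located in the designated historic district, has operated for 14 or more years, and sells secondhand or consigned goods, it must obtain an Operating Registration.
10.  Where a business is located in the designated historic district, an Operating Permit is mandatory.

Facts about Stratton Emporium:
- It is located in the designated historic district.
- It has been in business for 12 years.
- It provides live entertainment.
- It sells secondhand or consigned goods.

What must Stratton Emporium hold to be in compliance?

1. Standard Registration is required → Municipal Permit also required.
2. sells secondhand or consigned goods; years in business 12 ≥ 3; provides live entertainment → Secondhand Dealer Registration not required.
3. years in business 12 ≥ 11 → General Business Registration not required.
4. years in business 12 ≤ 15 → Standard Registration required.
5. Standard Registration is required → Commercial Authorization also required.
6. provides live entertainment; is located in the designated historic district (not: is located in Zone C); sells secondhand or consigned goods → General Business Authorization not required.
7. years in business 12 > 11 → Municipal Registration required.
8. is located in the designated historic district (not: is located in a residentially zoned district); years in business 12 > 10 → Residential Zone Permit not required.
9. is located in the designated historic district; years in business 12 < 14; sells secondhand or consigned goods → Operating Registration not required.
10. is located in the designated historic district → Operating Permit required.

Commercial Authorization, Municipal Permit, Municipal Registration, Operating Permit, Standard Registration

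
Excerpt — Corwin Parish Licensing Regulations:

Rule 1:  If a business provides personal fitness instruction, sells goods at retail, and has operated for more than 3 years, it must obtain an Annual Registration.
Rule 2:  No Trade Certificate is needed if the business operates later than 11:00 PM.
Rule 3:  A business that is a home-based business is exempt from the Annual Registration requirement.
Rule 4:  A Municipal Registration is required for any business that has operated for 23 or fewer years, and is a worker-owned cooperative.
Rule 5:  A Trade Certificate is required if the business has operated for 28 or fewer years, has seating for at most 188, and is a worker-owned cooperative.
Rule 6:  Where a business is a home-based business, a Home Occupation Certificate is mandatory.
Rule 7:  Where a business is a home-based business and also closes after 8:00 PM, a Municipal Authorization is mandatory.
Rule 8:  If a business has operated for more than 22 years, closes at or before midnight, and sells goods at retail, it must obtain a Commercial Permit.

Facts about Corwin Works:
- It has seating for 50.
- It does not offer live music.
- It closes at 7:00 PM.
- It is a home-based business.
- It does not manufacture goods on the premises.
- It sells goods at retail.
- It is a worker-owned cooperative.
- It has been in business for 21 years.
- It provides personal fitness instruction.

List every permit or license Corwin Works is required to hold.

Rule 1: provides personal fitness instruction; sells goods at retail; years in business 21 > 3 → Annual Registration required.
Rule 2: closes 7:00 PM, at/before 11:00 PM → Trade Certificate exemption does not apply.
Rule 3: is a home-based business → exempt from Annual Registration.
Rule 4: years in business 21 ≤ 23; is a worker-owned cooperative → Municipal Registration required.
Rule 5: years in business 21 ≤ 28; seating 50 ≤ 188; is a worker-owned cooperative → Trade Certificate required.
Rule 6: is a home-based business → Home Occupation Certificate required.
Rule 7: is a home-based business; closes 7:00 PM, at/before 8:00 PM → Municipal Authorization not required.
Rule 8: years in business 21 ≤ 22; closes 7:00 PM, at/before midnight; sells goods at retail → Commercial Permit not required.

Home Occupation Certificate, Municipal Registration, Trade Certificate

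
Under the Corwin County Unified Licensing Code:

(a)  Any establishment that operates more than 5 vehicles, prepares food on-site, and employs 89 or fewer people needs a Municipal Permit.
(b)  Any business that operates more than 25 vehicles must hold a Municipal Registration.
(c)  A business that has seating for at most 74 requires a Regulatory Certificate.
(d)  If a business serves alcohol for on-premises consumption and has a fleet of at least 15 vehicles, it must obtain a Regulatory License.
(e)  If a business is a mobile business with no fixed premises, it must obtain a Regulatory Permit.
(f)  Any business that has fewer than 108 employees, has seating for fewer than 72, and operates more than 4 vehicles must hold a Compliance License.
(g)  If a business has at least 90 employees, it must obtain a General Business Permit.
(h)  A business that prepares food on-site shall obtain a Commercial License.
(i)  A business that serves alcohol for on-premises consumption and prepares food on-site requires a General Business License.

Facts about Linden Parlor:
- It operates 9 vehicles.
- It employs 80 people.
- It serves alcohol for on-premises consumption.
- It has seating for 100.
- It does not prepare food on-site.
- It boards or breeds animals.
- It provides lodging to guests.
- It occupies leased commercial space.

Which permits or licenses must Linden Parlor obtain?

None

(a) vehicles 9 > 5; does not prepare food on-site; employees 80 ≤ 89 → Municipal Permit not required.
(b) vehicles 9 ≤ 25 → Municipal Registration not required.
(c) seating 100 > 74 → Regulatory Certificate not required.
(d) serves alcohol for on-premises consumption; vehicles 9 < 15 → Regulatory License not required.
(e) occupies leased commercial space (not: is a mobile business with no fixed premises) → Regulatory Permit not required.
(f) employees 80 < 108; seating 100 ≥ 72; vehicles 9 > 4 → Compliance License not required.
(g) employees 80 < 90 → General Business Permit not required.
(h) does not prepare food on-site → Commercial License not required.
(i) serves alcohol for on-premises consumption; does not prepare food on-site → General Business License not required.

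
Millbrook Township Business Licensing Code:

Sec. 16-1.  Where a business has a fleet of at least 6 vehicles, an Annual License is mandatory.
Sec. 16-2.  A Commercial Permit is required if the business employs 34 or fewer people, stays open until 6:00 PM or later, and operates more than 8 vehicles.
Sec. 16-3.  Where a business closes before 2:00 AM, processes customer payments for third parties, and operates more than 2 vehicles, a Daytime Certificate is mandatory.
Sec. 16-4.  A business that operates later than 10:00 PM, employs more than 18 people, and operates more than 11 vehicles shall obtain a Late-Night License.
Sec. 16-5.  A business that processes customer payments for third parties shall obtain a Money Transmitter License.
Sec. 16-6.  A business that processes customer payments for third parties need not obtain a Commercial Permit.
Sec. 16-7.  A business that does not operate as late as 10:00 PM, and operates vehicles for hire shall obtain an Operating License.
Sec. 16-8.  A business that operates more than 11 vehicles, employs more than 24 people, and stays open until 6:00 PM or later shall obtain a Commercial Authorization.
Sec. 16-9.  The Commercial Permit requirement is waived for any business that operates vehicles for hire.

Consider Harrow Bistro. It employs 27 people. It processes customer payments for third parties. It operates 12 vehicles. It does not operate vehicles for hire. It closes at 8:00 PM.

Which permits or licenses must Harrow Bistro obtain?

Sec. 16-1. vehicles 12 ≥ 6 → Annual License required.
Sec. 16-2. employees 27 ≤ 34; closes 8:00 PM, after 6:00 PM; vehicles 12 > 8 → Commercial Permit required.
Sec. 16-3. closes 8:00 PM, at/before 2:00 AM; processes customer payments for third parties; vehicles 12 > 2 → Daytime Certificate required.
Sec. 16-4. closes 8:00 PM, at/before 10:00 PM; employees 27 > 18; vehicles 12 > 11 → Late-Night License not required.
Sec. 16-5. processes customer payments for third parties → Money Transmitter License required.
Sec. 16-6. processes customer payments for third parties → exempt from Commercial Permit.
Sec. 16-7. closes 8:00 PM, at/before 10:00 PM; does not operate vehicles for hire → Operating License not required.
Sec. 16-8. vehicles 12 > 11; employees 27 > 24; closes 8:00 PM, after 6:00 PM → Commercial Authorization required.
Sec. 16-9. does not operate vehicles for hire → Commercial Permit exemption does not apply.

Annual License, Commercial Authorization, Daytime Certificate, Money Transmitter License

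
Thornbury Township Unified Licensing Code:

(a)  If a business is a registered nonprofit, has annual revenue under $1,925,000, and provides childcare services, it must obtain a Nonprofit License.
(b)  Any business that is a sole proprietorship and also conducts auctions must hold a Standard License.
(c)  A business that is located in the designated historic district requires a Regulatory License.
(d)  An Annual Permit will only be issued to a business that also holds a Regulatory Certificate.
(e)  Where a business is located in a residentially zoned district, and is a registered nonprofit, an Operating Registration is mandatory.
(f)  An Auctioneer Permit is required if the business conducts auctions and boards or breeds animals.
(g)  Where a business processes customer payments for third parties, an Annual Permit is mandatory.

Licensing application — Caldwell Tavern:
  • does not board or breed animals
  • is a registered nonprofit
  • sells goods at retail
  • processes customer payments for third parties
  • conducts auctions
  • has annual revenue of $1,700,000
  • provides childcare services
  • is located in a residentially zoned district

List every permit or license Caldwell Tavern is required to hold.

(a) is a registered nonprofit; revenue $1,700,000 < $1,925,000; provides childcare services → Nonprofit License required.
(b) is a registered nonprofit (not: is a sole proprietorship); conducts auctions → Standard License not required.
(c) is located in a residentially zoned district (not: is located in the designated historic district) → Regulatory License not required.
(d) Annual Permit is required → Regulatory Certificate also required.
(e) is located in a residentially zoned district; is a registered nonprofit → Operating Registration required.
(f) conducts auctions; does not board or breed animals → Auctioneer Permit not required.
(g) processes customer payments for third parties → Annual Permit required.

Annual Permit, Nonprofit License, Operating Registration, Regulatory Certificate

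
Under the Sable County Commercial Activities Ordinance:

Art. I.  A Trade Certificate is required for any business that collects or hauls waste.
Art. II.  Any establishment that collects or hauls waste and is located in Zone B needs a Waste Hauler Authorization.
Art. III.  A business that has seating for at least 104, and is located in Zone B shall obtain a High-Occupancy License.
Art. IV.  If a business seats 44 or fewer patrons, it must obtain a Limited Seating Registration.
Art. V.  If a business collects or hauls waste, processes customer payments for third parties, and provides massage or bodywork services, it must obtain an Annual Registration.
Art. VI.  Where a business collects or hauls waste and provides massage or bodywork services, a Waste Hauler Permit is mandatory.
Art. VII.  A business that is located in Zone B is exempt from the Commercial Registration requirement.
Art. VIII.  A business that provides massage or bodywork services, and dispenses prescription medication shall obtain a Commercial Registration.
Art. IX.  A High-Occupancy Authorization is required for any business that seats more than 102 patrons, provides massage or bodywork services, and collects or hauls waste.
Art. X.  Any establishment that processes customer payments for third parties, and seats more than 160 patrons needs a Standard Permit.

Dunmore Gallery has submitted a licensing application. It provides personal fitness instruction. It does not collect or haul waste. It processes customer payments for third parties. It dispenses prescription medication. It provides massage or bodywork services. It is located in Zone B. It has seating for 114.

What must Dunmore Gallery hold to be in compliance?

High-Occupancy License

Art. I. does not collect or haul waste → Trade Certificate not required.
Art. II. does not collect or haul waste; is located in Zone B → Waste Hauler Authorization not required.
Art. III. seating 114 ≥ 104; is located in Zone B → High-Occupancy License required.
Art. IV. seating 114 > 44 → Limited Seating Registration not required.
Art. V. does not collect or haul waste; processes customer payments for third parties; provides massage or bodywork services → Annual Registration not required.
Art. VI. does not collect or haul waste; provides massage or bodywork services → Waste Hauler Permit not required.
Art. VII. is located in Zone B → exempt from Commercial Registration.
Art. VIII. provides massage or bodywork services; dispenses prescription medication → Commercial Registration required.
Art. IX. seating 114 > 102; provides massage or bodywork services; does not collect or haul waste → High-Occupancy Authorization not required.
Art. X. processes customer payments for third parties; seating 114 ≤ 160 → Standard Permit not required.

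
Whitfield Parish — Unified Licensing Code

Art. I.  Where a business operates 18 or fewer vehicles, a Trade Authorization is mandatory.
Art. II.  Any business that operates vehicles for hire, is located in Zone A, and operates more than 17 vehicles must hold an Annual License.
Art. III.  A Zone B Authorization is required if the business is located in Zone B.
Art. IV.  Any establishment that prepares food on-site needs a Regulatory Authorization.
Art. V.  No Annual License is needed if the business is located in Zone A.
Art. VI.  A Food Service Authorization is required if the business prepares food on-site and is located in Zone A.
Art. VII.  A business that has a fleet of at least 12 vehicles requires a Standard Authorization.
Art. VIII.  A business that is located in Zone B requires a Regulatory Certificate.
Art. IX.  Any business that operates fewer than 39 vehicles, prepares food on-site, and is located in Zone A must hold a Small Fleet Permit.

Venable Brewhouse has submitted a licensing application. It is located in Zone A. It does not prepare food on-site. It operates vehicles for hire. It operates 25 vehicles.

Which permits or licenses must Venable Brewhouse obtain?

Standard Authorization

Art. I. vehicles 25 > 18 → Trade Authorization not required.
Art. II. operates vehicles for hire; is located in Zone A; vehicles 25 > 17 → Annual License required.
Art. III. is located in Zone A (not: is located in Zone B) → Zone B Authorization not required.
Art. IV. does not prepare food on-site → Regulatory Authorization not required.
Art. V. is located in Zone A → exempt from Annual License.
Art. VI. does not prepare food on-site; is located in Zone A → Food Service Authorization not required.
Art. VII. vehicles 25 ≥ 12 → Standard Authorization required.
Art. VIII. is located in Zone A (not: is located in Zone B) → Regulatory Certificate not required.
Art. IX. vehicles 25 < 39; does not prepare food on-site; is located in Zone A → Small Fleet Permit not required.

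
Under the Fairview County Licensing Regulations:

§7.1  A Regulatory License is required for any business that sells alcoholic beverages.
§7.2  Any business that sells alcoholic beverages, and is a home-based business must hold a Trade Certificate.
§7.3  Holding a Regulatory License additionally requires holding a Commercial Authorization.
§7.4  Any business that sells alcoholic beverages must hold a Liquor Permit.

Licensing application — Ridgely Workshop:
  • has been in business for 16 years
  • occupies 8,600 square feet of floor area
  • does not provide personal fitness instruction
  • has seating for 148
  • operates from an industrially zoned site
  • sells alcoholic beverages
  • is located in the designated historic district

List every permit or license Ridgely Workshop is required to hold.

Commercial Authorization, Liquor Permit, Regulatory License

§7.1 sells alcoholic beverages → Regulatory License required.
§7.2 sells alcoholic beverages; operates from an industrially zoned site (not: is a home-based business) → Trade Certificate not required.
§7.3 Regulatory License is required → Commercial Authorization also required.
§7.4 sells alcoholic beverages → Liquor Permit required.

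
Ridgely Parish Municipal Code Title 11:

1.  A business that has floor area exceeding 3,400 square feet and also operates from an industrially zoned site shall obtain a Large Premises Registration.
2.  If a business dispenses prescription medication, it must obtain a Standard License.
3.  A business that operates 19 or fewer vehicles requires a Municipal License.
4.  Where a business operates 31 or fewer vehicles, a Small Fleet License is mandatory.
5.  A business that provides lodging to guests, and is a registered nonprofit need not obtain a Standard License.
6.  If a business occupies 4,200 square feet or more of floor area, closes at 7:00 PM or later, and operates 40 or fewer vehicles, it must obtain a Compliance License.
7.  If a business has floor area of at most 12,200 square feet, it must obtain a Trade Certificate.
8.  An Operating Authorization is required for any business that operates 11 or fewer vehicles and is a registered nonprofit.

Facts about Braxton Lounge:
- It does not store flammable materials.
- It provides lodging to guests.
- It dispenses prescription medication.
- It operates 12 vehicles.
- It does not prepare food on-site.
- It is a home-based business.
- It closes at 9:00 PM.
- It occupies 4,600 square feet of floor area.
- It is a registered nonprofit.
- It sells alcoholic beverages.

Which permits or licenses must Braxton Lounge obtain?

Compliance License, Municipal License, Small Fleet License, Trade Certificate

1. floor area 4,600 square feet > 3,400 square feet; is a home-based business (not: operates from an industrially zoned site) → Large Premises Registration not required.
2. dispenses prescription medication → Standard License required.
3. vehicles 12 ≤ 19 → Municipal License required.
4. vehicles 12 ≤ 31 → Small Fleet License required.
5. provides lodging to guests; is a registered nonprofit → exempt from Standard License.
6. floor area 4,600 square feet ≥ 4,200 square feet; closes 9:00 PM, after 7:00 PM; vehicles 12 ≤ 40 → Compliance License required.
7. floor area 4,600 square feet ≤ 12,200 square feet → Trade Certificate required.
8. vehicles 12 > 11; is a registered nonprofit → Operating Authorization not required.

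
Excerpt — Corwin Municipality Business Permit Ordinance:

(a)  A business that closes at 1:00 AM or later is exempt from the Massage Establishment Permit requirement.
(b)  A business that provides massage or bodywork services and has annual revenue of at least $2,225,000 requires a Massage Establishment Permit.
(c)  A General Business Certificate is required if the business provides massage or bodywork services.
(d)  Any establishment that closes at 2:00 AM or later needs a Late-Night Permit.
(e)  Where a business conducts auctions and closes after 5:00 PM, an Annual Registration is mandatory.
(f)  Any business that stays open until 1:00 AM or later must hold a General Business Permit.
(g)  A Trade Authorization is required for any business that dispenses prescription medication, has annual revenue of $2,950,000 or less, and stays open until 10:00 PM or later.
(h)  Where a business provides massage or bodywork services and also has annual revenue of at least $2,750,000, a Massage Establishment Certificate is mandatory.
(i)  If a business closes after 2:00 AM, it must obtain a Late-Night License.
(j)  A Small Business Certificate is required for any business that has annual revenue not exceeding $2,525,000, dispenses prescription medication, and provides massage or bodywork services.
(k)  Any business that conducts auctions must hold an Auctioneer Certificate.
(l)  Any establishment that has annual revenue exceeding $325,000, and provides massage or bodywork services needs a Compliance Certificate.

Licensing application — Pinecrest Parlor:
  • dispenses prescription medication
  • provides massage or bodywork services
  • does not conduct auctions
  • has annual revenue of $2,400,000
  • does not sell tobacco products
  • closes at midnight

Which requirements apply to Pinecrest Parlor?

Compliance Certificate, General Business Certificate, Massage Establishment Permit, Small Business Certificate, Trade Authorization

(a) closes midnight, at/before 1:00 AM → Massage Establishment Permit exemption does not apply.
(b) provides massage or bodywork services; revenue $2,400,000 ≥ $2,225,000 → Massage Establishment Permit required.
(c) provides massage or bodywork services → General Business Certificate required.
(d) closes midnight, at/before 2:00 AM → Late-Night Permit not required.
(e) does not conduct auctions; closes midnight, after 5:00 PM → Annual Registration not required.
(f) closes midnight, at/before 1:00 AM → General Business Permit not required.
(g) dispenses prescription medication; revenue $2,400,000 ≤ $2,950,000; closes midnight, after 10:00 PM → Trade Authorization required.
(h) provides massage or bodywork services; revenue $2,400,000 < $2,750,000 → Massage Establishment Certificate not required.
(i) closes midnight, at/before 2:00 AM → Late-Night License not required.
(j) revenue $2,400,000 ≤ $2,525,000; dispenses prescription medication; provides massage or bodywork services → Small Business Certificate required.
(k) does not conduct auctions → Auctioneer Certificate not required.
(l) revenue $2,400,000 > $325,000; provides massage or bodywork services → Compliance Certificate required.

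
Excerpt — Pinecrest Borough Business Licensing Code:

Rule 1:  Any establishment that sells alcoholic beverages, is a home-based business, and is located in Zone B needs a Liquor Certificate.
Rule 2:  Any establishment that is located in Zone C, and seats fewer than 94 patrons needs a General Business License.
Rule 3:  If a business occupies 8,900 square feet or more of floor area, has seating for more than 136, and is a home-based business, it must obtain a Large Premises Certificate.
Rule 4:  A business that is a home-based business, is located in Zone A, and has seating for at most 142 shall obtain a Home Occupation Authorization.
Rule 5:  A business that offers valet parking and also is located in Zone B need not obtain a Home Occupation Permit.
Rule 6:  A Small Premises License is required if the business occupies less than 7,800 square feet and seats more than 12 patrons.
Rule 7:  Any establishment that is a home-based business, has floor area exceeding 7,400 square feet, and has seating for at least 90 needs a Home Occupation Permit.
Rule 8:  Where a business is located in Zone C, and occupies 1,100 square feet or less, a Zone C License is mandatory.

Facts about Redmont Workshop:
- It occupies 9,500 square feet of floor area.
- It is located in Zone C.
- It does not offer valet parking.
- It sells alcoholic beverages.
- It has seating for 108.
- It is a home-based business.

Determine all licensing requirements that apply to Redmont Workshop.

Rule 1: sells alcoholic beverages; is a home-based business; is located in Zone C (not: is located in Zone B) → Liquor Certificate not required.
Rule 2: is located in Zone C; seating 108 ≥ 94 → General Business License not required.
Rule 3: floor area 9,500 square feet ≥ 8,900 square feet; seating 108 ≤ 136; is a home-based business → Large Premises Certificate not required.
Rule 4: is a home-based business; is located in Zone C (not: is located in Zone A); seating 108 ≤ 142 → Home Occupation Authorization not required.
Rule 5: does not offer valet parking; is located in Zone C (not: is located in Zone B) → Home Occupation Permit exemption does not apply.
Rule 6: floor area 9,500 square feet ≥ 7,800 square feet; seating 108 > 12 → Small Premises License not required.
Rule 7: is a home-based business; floor area 9,500 square feet > 7,400 square feet; seating 108 ≥ 90 → Home Occupation Permit required.
Rule 8: is located in Zone C; floor area 9,500 square feet > 1,100 square feet → Zone C License not required.

Home Occupation Permit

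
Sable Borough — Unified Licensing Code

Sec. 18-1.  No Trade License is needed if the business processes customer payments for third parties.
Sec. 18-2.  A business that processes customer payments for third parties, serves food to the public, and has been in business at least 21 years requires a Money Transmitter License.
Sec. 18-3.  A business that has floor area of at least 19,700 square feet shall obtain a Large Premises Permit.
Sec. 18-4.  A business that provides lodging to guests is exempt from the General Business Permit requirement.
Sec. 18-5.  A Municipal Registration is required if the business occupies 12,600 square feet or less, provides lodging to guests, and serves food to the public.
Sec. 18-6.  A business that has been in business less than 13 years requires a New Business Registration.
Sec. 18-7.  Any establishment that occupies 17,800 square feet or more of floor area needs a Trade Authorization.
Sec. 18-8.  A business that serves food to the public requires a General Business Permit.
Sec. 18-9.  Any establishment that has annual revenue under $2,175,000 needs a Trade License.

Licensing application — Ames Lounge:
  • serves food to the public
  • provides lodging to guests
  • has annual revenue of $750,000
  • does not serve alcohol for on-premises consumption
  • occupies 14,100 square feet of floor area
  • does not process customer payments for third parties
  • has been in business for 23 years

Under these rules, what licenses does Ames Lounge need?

Sec. 18-1. does not process customer payments for third parties → Trade License exemption does not apply.
Sec. 18-2. does not process customer payments for third parties; serves food to the public; years in business 23 ≥ 21 → Money Transmitter License not required.
Sec. 18-3. floor area 14,100 square feet < 19,700 square feet → Large Premises Permit not required.
Sec. 18-4. provides lodging to guests → exempt from General Business Permit.
Sec. 18-5. floor area 14,100 square feet > 12,600 square feet; provides lodging to guests; serves food to the public → Municipal Registration not required.
Sec. 18-6. years in business 23 ≥ 13 → New Business Registration not required.
Sec. 18-7. floor area 14,100 square feet < 17,800 square feet → Trade Authorization not required.
Sec. 18-8. serves food to the public → General Business Permit required.
Sec. 18-9. revenue $750,000 < $2,175,000 → Trade License required.

Trade License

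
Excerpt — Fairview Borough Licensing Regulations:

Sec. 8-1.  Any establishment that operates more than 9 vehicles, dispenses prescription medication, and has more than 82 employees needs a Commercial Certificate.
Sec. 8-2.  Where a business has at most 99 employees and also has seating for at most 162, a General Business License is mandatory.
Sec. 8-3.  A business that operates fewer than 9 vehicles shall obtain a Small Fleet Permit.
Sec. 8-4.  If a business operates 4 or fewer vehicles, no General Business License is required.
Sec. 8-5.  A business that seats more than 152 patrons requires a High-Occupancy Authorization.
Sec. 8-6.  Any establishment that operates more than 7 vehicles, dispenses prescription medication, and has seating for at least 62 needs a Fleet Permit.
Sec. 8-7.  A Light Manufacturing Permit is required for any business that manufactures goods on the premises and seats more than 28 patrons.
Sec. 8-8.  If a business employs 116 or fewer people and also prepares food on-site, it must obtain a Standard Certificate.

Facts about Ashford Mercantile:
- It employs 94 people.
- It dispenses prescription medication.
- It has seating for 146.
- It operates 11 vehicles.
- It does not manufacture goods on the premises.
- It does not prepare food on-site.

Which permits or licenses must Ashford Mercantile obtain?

Sec. 8-1. vehicles 11 > 9; dispenses prescription medication; employees 94 > 82 → Commercial Certificate required.
Sec. 8-2. employees 94 ≤ 99; seating 146 ≤ 162 → General Business License required.
Sec. 8-3. vehicles 11 ≥ 9 → Small Fleet Permit not required.
Sec. 8-4. vehicles 11 > 4 → General Business License exemption does not apply.
Sec. 8-5. seating 146 ≤ 152 → High-Occupancy Authorization not required.
Sec. 8-6. vehicles 11 > 7; dispenses prescription medication; seating 146 ≥ 62 → Fleet Permit required.
Sec. 8-7. does not manufacture goods on the premises; seating 146 > 28 → Light Manufacturing Permit not required.
Sec. 8-8. employees 94 ≤ 116; does not prepare food on-site → Standard Certificate not required.

Commercial Certificate, Fleet Permit, General Business License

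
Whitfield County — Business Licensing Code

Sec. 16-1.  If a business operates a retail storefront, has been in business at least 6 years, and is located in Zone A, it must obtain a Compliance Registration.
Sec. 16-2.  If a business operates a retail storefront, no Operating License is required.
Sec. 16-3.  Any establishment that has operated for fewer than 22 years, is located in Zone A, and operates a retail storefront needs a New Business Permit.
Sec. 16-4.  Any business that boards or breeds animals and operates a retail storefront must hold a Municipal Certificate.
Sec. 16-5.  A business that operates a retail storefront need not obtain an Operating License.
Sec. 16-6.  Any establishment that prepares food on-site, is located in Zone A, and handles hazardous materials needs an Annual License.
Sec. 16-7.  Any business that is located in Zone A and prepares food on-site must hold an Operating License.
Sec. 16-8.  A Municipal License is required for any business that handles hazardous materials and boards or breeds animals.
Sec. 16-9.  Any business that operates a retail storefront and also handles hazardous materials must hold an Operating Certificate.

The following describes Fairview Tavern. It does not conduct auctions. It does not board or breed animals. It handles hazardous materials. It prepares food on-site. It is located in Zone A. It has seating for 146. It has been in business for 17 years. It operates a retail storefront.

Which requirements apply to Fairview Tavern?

Annual License, Compliance Registration, New Business Permit, Operating Certificate

Sec. 16-1. operates a retail storefront; years in business 17 ≥ 6; is located in Zone A → Compliance Registration required.
Sec. 16-2. operates a retail storefront → exempt from Operating License.
Sec. 16-3. years in business 17 < 22; is located in Zone A; operates a retail storefront → New Business Permit required.
Sec. 16-4. does not board or breed animals; operates a retail storefront → Municipal Certificate not required.
Sec. 16-5. operates a retail storefront → exempt from Operating License.
Sec. 16-6. prepares food on-site; is located in Zone A; handles hazardous materials → Annual License required.
Sec. 16-7. is located in Zone A; prepares food on-site → Operating License required.
Sec. 16-8. handles hazardous materials; does not board or breed animals → Municipal License not required.
Sec. 16-9. operates a retail storefront; handles hazardous materials → Operating Certificate required.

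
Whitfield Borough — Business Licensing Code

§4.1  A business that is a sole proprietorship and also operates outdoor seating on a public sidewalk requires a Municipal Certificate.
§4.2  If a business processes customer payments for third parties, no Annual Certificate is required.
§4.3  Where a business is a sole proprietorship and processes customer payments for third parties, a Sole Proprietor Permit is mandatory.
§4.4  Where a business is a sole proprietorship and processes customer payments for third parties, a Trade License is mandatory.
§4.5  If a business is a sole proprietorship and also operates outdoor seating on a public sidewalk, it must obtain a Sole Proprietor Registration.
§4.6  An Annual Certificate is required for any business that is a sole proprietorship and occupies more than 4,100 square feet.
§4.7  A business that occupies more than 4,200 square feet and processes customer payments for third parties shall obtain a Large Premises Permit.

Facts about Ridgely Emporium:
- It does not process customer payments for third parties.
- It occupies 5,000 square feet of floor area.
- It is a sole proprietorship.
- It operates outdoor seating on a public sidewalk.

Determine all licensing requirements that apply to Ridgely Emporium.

§4.1 is a sole proprietorship; operates outdoor seating on a public sidewalk → Municipal Certificate required.
§4.2 does not process customer payments for third parties → Annual Certificate exemption does not apply.
§4.3 is a sole proprietorship; does not process customer payments for third parties → Sole Proprietor Permit not required.
§4.4 is a sole proprietorship; does not process customer payments for third parties → Trade License not required.
§4.5 is a sole proprietorship; operates outdoor seating on a public sidewalk → Sole Proprietor Registration required.
§4.6 is a sole proprietorship; floor area 5,000 square feet > 4,100 square feet → Annual Certificate required.
§4.7 floor area 5,000 square feet > 4,200 square feet; does not process customer payments for third parties → Large Premises Permit not required.

Annual Certificate, Municipal Certificate, Sole Proprietor Registration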